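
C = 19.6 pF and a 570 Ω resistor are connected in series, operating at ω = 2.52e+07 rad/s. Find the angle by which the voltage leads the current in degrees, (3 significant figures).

-74.3°

X_C = 1/(ωC) = 2020 Ω
Z = 570 − j2020 Ω
|Z| = √(570² + 2020²) = 2100 Ω
∠Z = arctan(-2020/570) = -74.3°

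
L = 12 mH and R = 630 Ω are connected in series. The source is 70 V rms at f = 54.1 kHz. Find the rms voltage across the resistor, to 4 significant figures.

ω = 2πf = 339900 rad/s
X_L = ωL = 4079 Ω
Z = 630.0 + j4079 Ω
|Z| = √(630.0² + 4079²) = 4127 Ω
I = V/|Z| = 16.96 mA
V_R = I·|Z_R| = 0.01696 × 630.0 = 10.68 V

10.68 V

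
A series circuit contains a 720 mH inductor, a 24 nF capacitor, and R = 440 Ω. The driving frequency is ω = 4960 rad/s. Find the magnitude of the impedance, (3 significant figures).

X_L = ωL = 3570 Ω
X_C = 1/(ωC) = 8400 Ω
Net reactance X = X_L − X_C = -4830 Ω
Z = 440 − j4830 Ω
|Z| = √(440² + 4830²) = 4850 Ω

4850 Ω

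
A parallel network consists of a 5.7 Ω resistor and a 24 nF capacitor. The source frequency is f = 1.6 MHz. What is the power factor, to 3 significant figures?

0.588

ω = 2πf = 1.005e+07 rad/s
X_C = 1/(ωC) = 4.14 Ω
Parallel: admittances add. Y = 1/R + jωC
Y = (0.175 + j0.241) S
|Y| = 0.298 S → |Z| = 1/|Y| = 3.35 Ω, ∠Z = −∠Y = -54.0°
cos φ = cos(-54.0°) = 0.588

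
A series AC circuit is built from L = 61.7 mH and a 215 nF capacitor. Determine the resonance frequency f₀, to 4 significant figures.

ω₀ = 1/√(LC) = 1/√(0.0617 × 2.15e-07) = 8682 rad/s
f₀ = ω₀/(2π) = 1.382 kHz

1.382 kHz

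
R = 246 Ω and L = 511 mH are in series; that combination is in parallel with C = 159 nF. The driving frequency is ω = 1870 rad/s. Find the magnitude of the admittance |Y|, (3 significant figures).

729 μS

X_L = ωL = 956 Ω
X_C = 1/(ωC) = 3360 Ω
Branch 1 (R+jX_L): Z₁ = 246 + j956 Ω, |Z₁| = 987 Ω
Branch 2 (−jX_C): Z₂ = −j3360 Ω
Parallel: Z = Z₁Z₂/(Z₁+Z₂), |Z| = 1370 Ω, ∠Z = 69.7°
|Y| = 1/|Z| = 729 μS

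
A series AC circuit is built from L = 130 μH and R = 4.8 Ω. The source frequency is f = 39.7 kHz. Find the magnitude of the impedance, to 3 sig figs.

32.8 Ω

ω = 2πf = 249400 rad/s
X_L = ωL = 32.4 Ω
Z = 4.80 + j32.4 Ω
|Z| = √(4.80² + 32.4²) = 32.8 Ω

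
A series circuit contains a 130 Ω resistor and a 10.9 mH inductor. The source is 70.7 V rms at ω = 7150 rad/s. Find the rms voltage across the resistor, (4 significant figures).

60.64 V

X_L = ωL = 77.94 Ω
Z = 130.0 + j77.94 Ω
|Z| = √(130.0² + 77.94²) = 151.6 Ω
I = V/|Z| = 466.4 mA
V_R = I·|Z_R| = 0.4664 × 130.0 = 60.64 V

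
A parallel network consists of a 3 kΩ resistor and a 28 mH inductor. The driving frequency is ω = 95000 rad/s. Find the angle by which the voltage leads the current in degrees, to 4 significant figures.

X_L = ωL = 2660 Ω
Parallel: admittances add. Y = 1/R + 1/(jωL)
Y = (0.0003333 − j0.0003759) S
|Y| = 0.0005024 S → |Z| = 1/|Y| = 1990 Ω, ∠Z = −∠Y = 48.44°

48.44°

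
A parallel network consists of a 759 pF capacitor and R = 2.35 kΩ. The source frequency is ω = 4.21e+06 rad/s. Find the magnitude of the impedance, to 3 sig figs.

310 Ω

X_C = 1/(ωC) = 313 Ω
Parallel: admittances add. Y = 1/R + jωC
Y = (0.000426 + j0.00320) S
|Y| = 0.00322 S → |Z| = 1/|Y| = 310 Ω, ∠Z = −∠Y = -82.4°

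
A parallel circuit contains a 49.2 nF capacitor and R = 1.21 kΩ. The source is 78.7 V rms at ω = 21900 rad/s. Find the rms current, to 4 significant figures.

106.9 mA

X_C = 1/(ωC) = 928.1 Ω
Parallel: admittances add. Y = 1/R + jωC
Y = (0.0008264 + j0.001077) S
|Y| = 0.001358 S → |Z| = 1/|Y| = 736.4 Ω, ∠Z = −∠Y = -52.51°
I = V/|Z| = 78.7/736.4 = 106.9 mA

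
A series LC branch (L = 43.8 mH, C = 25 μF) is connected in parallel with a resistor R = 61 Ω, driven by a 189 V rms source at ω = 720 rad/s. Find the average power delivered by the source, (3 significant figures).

X_L = ωL = 31.5 Ω
X_C = 1/(ωC) = 55.6 Ω
Branch 1: Z₁ = R = 61.0 Ω
Branch 2 (series LC): Z₂ = j(X_L − X_C) = −j24.0 Ω
Parallel: Z = Z₁Z₂/(Z₁+Z₂), |Z| = 22.3 Ω, ∠Z = -68.5°
I = V/|Z| = 8.46 A
P = VI cos φ = 189 × 8.46 × cos(-68.5°) = 586 W

586 W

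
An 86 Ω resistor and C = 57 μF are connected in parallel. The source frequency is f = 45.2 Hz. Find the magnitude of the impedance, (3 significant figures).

ω = 2πf = 284.0 rad/s
X_C = 1/(ωC) = 61.8 Ω
Parallel: admittances add. Y = 1/R + jωC
Y = (0.0116 + j0.0162) S
|Y| = 0.0199 S → |Z| = 1/|Y| = 50.2 Ω, ∠Z = −∠Y = -54.3°

50.2 Ω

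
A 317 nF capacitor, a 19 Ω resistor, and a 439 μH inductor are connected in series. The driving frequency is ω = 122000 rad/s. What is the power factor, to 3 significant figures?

0.566

X_L = ωL = 53.6 Ω
X_C = 1/(ωC) = 25.9 Ω
Net reactance X = X_L − X_C = 27.7 Ω
Z = 19.0 + j27.7 Ω
|Z| = √(19.0² + 27.7²) = 33.6 Ω
∠Z = arctan(27.7/19.0) = 55.6°
cos φ = cos(55.6°) = 0.566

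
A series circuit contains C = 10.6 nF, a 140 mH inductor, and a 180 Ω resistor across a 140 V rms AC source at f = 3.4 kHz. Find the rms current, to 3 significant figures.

ω = 2πf = 21360 rad/s
X_L = ωL = 2990 Ω
X_C = 1/(ωC) = 4420 Ω
Net reactance X = X_L − X_C = -1430 Ω
Z = 180 − j1430 Ω
|Z| = √(180² + 1430²) = 1440 Ω
I = V/|Z| = 140/1440 = 97.5 mA

97.5 mA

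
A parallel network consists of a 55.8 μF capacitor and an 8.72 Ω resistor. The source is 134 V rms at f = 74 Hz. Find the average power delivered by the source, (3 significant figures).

2.06 kW

ω = 2πf = 465.0 rad/s
X_C = 1/(ωC) = 38.5 Ω
Parallel: admittances add. Y = 1/R + jωC
Y = (0.115 + j0.0259) S
|Y| = 0.118 S → |Z| = 1/|Y| = 8.51 Ω, ∠Z = −∠Y = -12.7°
I = V/|Z| = 15.8 A
P = VI cos φ = 134 × 15.8 × cos(-12.7°) = 2.06 kW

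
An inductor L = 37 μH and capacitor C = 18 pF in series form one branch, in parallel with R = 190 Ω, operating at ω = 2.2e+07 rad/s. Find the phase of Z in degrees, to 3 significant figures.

-6.34°

X_L = ωL = 814 Ω
X_C = 1/(ωC) = 2530 Ω
Branch 1: Z₁ = R = 190 Ω
Branch 2 (series LC): Z₂ = j(X_L − X_C) = −j1710 Ω
Parallel: Z = Z₁Z₂/(Z₁+Z₂), |Z| = 189 Ω, ∠Z = -6.34°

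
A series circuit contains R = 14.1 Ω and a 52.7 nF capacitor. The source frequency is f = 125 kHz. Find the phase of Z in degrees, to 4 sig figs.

ω = 2πf = 785400 rad/s
X_C = 1/(ωC) = 24.16 Ω
Z = 14.10 − j24.16 Ω
|Z| = √(14.10² + 24.16²) = 27.97 Ω
∠Z = arctan(-24.16/14.10) = -59.73°

-59.73°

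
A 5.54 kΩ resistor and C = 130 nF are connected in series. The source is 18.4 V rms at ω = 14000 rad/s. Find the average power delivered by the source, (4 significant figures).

X_C = 1/(ωC) = 549.5 Ω
Z = 5540 − j549.5 Ω
|Z| = √(5540² + 549.5²) = 5567 Ω
∠Z = arctan(-549.5/5540) = -5.664°
I = V/|Z| = 3.305 mA
P = VI cos φ = 18.4 × 0.003305 × cos(-5.664°) = 60.52 mW

60.52 mW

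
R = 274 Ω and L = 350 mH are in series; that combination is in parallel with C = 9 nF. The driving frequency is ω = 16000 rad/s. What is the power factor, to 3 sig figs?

0.247

X_L = ωL = 5600 Ω
X_C = 1/(ωC) = 6940 Ω
Branch 1 (R+jX_L): Z₁ = 274 + j5600 Ω, |Z₁| = 5610 Ω
Branch 2 (−jX_C): Z₂ = −j6940 Ω
Parallel: Z = Z₁Z₂/(Z₁+Z₂), |Z| = 28400 Ω, ∠Z = 75.7°
cos φ = cos(75.7°) = 0.247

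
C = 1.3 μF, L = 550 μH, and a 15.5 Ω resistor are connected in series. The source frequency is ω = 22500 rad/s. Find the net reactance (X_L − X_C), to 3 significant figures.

-21.8 Ω

X_L = ωL = 12.4 Ω
X_C = 1/(ωC) = 34.2 Ω
X = 12.4 − 34.2 = -21.8 Ω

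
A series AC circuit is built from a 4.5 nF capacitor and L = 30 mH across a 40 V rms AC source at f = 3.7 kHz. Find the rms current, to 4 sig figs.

ω = 2πf = 23250 rad/s
X_L = ωL = 697.4 Ω
X_C = 1/(ωC) = 9559 Ω
Net reactance X = X_L − X_C = -8861 Ω
Z = − j8861 Ω
|Z| = √(0² + 8861²) = 8861 Ω
I = V/|Z| = 40/8861 = 4.514 mA

4.514 mA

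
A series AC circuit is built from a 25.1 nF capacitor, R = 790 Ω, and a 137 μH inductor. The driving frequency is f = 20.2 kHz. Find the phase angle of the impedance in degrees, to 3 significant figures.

-20.6°

ω = 2πf = 126900 rad/s
X_L = ωL = 17.4 Ω
X_C = 1/(ωC) = 314 Ω
Net reactance X = X_L − X_C = -297 Ω
Z = 790 − j297 Ω
|Z| = √(790² + 297²) = 844 Ω
∠Z = arctan(-297/790) = -20.6°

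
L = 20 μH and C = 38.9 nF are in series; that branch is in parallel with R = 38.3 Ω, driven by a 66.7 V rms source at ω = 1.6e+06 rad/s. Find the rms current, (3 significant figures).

X_L = ωL = 32.0 Ω
X_C = 1/(ωC) = 16.1 Ω
Branch 1: Z₁ = R = 38.3 Ω
Branch 2 (series LC): Z₂ = j(X_L − X_C) = j15.9 Ω
Parallel: Z = Z₁Z₂/(Z₁+Z₂), |Z| = 14.7 Ω, ∠Z = 67.4°
I = V/|Z| = 66.7/14.7 = 4.53 A

4.53 A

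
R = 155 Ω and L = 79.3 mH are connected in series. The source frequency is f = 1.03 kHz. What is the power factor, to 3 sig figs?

ω = 2πf = 6472 rad/s
X_L = ωL = 513 Ω
Z = 155 + j513 Ω
|Z| = √(155² + 513²) = 536 Ω
∠Z = arctan(513/155) = 73.2°
cos φ = cos(73.2°) = 0.289

0.289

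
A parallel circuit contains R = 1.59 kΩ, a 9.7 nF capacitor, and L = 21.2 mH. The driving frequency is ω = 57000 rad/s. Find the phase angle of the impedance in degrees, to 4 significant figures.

X_L = ωL = 1208 Ω
X_C = 1/(ωC) = 1809 Ω
Parallel: admittances add. Y = 1/R + 1/(jωL) + jωC
Y = (0.0006289 − j0.0002746) S
|Y| = 0.0006863 S → |Z| = 1/|Y| = 1457 Ω, ∠Z = −∠Y = 23.59°

23.59°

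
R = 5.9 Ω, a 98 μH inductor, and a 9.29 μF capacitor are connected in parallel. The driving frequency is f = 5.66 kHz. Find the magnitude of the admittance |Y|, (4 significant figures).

ω = 2πf = 35560 rad/s
X_L = ωL = 3.485 Ω
X_C = 1/(ωC) = 3.027 Ω
Parallel: admittances add. Y = 1/R + 1/(jωL) + jωC
Y = (0.1695 + j0.04345) S
|Y| = 0.1750 S → |Z| = 1/|Y| = 5.715 Ω, ∠Z = −∠Y = -14.38°

175.0 mS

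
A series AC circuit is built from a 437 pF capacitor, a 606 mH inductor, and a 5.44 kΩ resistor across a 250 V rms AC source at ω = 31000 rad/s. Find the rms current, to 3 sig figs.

X_L = ωL = 18800 Ω
X_C = 1/(ωC) = 73800 Ω
Net reactance X = X_L − X_C = -55000 Ω
Z = 5440 − j55000 Ω
|Z| = √(5440² + 55000²) = 55300 Ω
I = V/|Z| = 250/55300 = 4.52 mA

4.52 mA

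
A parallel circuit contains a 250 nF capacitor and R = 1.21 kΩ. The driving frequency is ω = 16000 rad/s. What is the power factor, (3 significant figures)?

X_C = 1/(ωC) = 250 Ω
Parallel: admittances add. Y = 1/R + jωC
Y = (0.000826 + j0.00400) S
|Y| = 0.00408 S → |Z| = 1/|Y| = 245 Ω, ∠Z = −∠Y = -78.3°
cos φ = cos(-78.3°) = 0.202

0.202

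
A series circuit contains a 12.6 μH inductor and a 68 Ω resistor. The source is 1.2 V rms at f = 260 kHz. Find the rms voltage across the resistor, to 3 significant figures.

1.15 V

ω = 2πf = 1.634e+06 rad/s
X_L = ωL = 20.6 Ω
Z = 68.0 + j20.6 Ω
|Z| = √(68.0² + 20.6²) = 71.0 Ω
I = V/|Z| = 16.9 mA
V_R = I·|Z_R| = 0.0169 × 68.0 = 1.15 V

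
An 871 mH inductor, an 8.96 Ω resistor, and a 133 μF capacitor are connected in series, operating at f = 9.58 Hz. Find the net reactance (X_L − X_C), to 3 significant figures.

ω = 2πf = 60.19 rad/s
X_L = ωL = 52.4 Ω
X_C = 1/(ωC) = 125 Ω
X = 52.4 − 125 = -72.5 Ω

-72.5 Ω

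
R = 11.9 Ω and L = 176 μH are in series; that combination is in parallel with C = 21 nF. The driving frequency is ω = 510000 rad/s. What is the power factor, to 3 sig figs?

0.987

X_L = ωL = 89.8 Ω
X_C = 1/(ωC) = 93.4 Ω
Branch 1 (R+jX_L): Z₁ = 11.9 + j89.8 Ω, |Z₁| = 90.5 Ω
Branch 2 (−jX_C): Z₂ = −j93.4 Ω
Parallel: Z = Z₁Z₂/(Z₁+Z₂), |Z| = 680 Ω, ∠Z = 9.33°
cos φ = cos(9.33°) = 0.987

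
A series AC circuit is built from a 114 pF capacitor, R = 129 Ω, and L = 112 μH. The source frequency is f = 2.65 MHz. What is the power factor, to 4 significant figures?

ω = 2πf = 1.665e+07 rad/s
X_L = ωL = 1865 Ω
X_C = 1/(ωC) = 526.8 Ω
Net reactance X = X_L − X_C = 1338 Ω
Z = 129.0 + j1338 Ω
|Z| = √(129.0² + 1338²) = 1344 Ω
∠Z = arctan(1338/129.0) = 84.49°
cos φ = cos(84.49°) = 0.09597

0.09597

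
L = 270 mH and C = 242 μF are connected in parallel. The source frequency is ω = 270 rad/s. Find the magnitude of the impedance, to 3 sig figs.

X_L = ωL = 72.9 Ω
X_C = 1/(ωC) = 15.3 Ω
Parallel: admittances add. Y = 1/(jωL) + jωC
Y = (0 + j0.0516) S
|Y| = 0.0516 S → |Z| = 1/|Y| = 19.4 Ω, ∠Z = −∠Y = -90.0°

19.4 Ω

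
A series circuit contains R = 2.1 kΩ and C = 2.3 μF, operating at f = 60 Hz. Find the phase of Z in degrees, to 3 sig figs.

ω = 2πf = 377.0 rad/s
X_C = 1/(ωC) = 1150 Ω
Z = 2100 − j1150 Ω
|Z| = √(2100² + 1150²) = 2400 Ω
∠Z = arctan(-1150/2100) = -28.8°

-28.8°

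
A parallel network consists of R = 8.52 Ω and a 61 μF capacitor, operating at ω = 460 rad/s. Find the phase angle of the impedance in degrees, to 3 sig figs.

-13.4°

X_C = 1/(ωC) = 35.6 Ω
Parallel: admittances add. Y = 1/R + jωC
Y = (0.117 + j0.0281) S
|Y| = 0.121 S → |Z| = 1/|Y| = 8.29 Ω, ∠Z = −∠Y = -13.4°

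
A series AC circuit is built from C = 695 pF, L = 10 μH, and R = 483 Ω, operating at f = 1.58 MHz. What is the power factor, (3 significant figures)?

0.996

ω = 2πf = 9.927e+06 rad/s
X_L = ωL = 99.3 Ω
X_C = 1/(ωC) = 145 Ω
Net reactance X = X_L − X_C = -45.7 Ω
Z = 483 − j45.7 Ω
|Z| = √(483² + 45.7²) = 485 Ω
∠Z = arctan(-45.7/483) = -5.40°
cos φ = cos(-5.40°) = 0.996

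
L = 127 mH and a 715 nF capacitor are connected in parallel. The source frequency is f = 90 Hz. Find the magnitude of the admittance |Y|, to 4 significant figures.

13.52 mS

ω = 2πf = 565.5 rad/s
X_L = ωL = 71.82 Ω
X_C = 1/(ωC) = 2473 Ω
Parallel: admittances add. Y = 1/(jωL) + jωC
Y = (0 − j0.01352) S
|Y| = 0.01352 S → |Z| = 1/|Y| = 73.96 Ω, ∠Z = −∠Y = 90.00°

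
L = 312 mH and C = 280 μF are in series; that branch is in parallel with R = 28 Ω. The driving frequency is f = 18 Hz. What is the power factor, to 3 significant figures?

0.131

ω = 2πf = 113.1 rad/s
X_L = ωL = 35.3 Ω
X_C = 1/(ωC) = 31.6 Ω
Branch 1: Z₁ = R = 28.0 Ω
Branch 2 (series LC): Z₂ = j(X_L − X_C) = j3.71 Ω
Parallel: Z = Z₁Z₂/(Z₁+Z₂), |Z| = 3.68 Ω, ∠Z = 82.5°
cos φ = cos(82.5°) = 0.131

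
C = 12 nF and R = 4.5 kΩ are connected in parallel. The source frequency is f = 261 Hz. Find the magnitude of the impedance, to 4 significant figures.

ω = 2πf = 1640 rad/s
X_C = 1/(ωC) = 50820 Ω
Parallel: admittances add. Y = 1/R + jωC
Y = (0.0002222 + j1.968e-05) S
|Y| = 0.0002231 S → |Z| = 1/|Y| = 4482 Ω, ∠Z = −∠Y = -5.061°

4482 Ω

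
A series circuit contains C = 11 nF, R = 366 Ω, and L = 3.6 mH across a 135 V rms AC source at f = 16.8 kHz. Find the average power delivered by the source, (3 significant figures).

18.2 W

ω = 2πf = 105600 rad/s
X_L = ωL = 380 Ω
X_C = 1/(ωC) = 861 Ω
Net reactance X = X_L − X_C = -481 Ω
Z = 366 − j481 Ω
|Z| = √(366² + 481²) = 605 Ω
∠Z = arctan(-481/366) = -52.7°
I = V/|Z| = 223 mA
P = VI cos φ = 135 × 0.223 × cos(-52.7°) = 18.2 W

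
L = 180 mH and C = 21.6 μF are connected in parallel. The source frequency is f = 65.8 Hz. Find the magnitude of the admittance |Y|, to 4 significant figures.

ω = 2πf = 413.4 rad/s
X_L = ωL = 74.42 Ω
X_C = 1/(ωC) = 112.0 Ω
Parallel: admittances add. Y = 1/(jωL) + jωC
Y = (0 − j0.004507) S
|Y| = 0.004507 S → |Z| = 1/|Y| = 221.9 Ω, ∠Z = −∠Y = 90.00°

4.507 mS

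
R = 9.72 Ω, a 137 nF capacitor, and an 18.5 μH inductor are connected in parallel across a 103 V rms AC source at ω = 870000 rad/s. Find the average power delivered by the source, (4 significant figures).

X_L = ωL = 16.09 Ω
X_C = 1/(ωC) = 8.390 Ω
Parallel: admittances add. Y = 1/R + 1/(jωL) + jωC
Y = (0.1029 + j0.05706) S
|Y| = 0.1176 S → |Z| = 1/|Y| = 8.500 Ω, ∠Z = −∠Y = -29.01°
I = V/|Z| = 12.12 A
P = VI cos φ = 103 × 12.12 × cos(-29.01°) = 1.091 kW

1.091 kW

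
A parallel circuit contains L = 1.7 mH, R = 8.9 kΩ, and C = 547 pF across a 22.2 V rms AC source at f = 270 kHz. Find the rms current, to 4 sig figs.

ω = 2πf = 1.696e+06 rad/s
X_L = ωL = 2884 Ω
X_C = 1/(ωC) = 1078 Ω
Parallel: admittances add. Y = 1/R + 1/(jωL) + jωC
Y = (0.0001124 + j0.0005812) S
|Y| = 0.0005920 S → |Z| = 1/|Y| = 1689 Ω, ∠Z = −∠Y = -79.06°
I = V/|Z| = 22.2/1689 = 13.14 mA

13.14 mA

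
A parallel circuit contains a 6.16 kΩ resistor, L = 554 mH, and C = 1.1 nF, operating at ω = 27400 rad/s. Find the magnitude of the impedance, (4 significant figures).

6016 Ω

X_L = ωL = 15180 Ω
X_C = 1/(ωC) = 33180 Ω
Parallel: admittances add. Y = 1/R + 1/(jωL) + jωC
Y = (0.0001623 − j3.574e-05) S
|Y| = 0.0001662 S → |Z| = 1/|Y| = 6016 Ω, ∠Z = −∠Y = 12.42°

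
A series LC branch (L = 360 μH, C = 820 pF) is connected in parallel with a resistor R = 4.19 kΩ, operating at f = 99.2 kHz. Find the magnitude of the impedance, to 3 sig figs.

ω = 2πf = 623300 rad/s
X_L = ωL = 224 Ω
X_C = 1/(ωC) = 1960 Ω
Branch 1: Z₁ = R = 4190 Ω
Branch 2 (series LC): Z₂ = j(X_L − X_C) = −j1730 Ω
Parallel: Z = Z₁Z₂/(Z₁+Z₂), |Z| = 1600 Ω, ∠Z = -67.5°

1600 Ω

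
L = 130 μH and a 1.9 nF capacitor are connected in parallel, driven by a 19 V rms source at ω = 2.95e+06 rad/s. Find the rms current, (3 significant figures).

57.0 mA

X_L = ωL = 383 Ω
X_C = 1/(ωC) = 178 Ω
Parallel: admittances add. Y = 1/(jωL) + jωC
Y = (0 + j0.00300) S
|Y| = 0.00300 S → |Z| = 1/|Y| = 334 Ω, ∠Z = −∠Y = -90.0°
I = V/|Z| = 19/334 = 57.0 mA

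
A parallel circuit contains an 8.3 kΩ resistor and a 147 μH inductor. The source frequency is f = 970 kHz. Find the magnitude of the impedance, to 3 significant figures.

891 Ω

ω = 2πf = 6.095e+06 rad/s
X_L = ωL = 896 Ω
Parallel: admittances add. Y = 1/R + 1/(jωL)
Y = (0.000120 − j0.00112) S
|Y| = 0.00112 S → |Z| = 1/|Y| = 891 Ω, ∠Z = −∠Y = 83.8°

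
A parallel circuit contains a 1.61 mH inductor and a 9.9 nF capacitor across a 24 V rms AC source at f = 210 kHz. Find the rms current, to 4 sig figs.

ω = 2πf = 1.319e+06 rad/s
X_L = ωL = 2124 Ω
X_C = 1/(ωC) = 76.55 Ω
Parallel: admittances add. Y = 1/(jωL) + jωC
Y = (0 + j0.01259) S
|Y| = 0.01259 S → |Z| = 1/|Y| = 79.42 Ω, ∠Z = −∠Y = -90.00°
I = V/|Z| = 24/79.42 = 302.2 mA

302.2 mA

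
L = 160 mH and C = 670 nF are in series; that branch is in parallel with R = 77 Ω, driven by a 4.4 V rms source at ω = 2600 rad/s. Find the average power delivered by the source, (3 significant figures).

251 mW

X_L = ωL = 416 Ω
X_C = 1/(ωC) = 574 Ω
Branch 1: Z₁ = R = 77.0 Ω
Branch 2 (series LC): Z₂ = j(X_L − X_C) = −j158 Ω
Parallel: Z = Z₁Z₂/(Z₁+Z₂), |Z| = 69.2 Ω, ∠Z = -26.0°
I = V/|Z| = 63.6 mA
P = VI cos φ = 4.4 × 0.0636 × cos(-26.0°) = 251 mW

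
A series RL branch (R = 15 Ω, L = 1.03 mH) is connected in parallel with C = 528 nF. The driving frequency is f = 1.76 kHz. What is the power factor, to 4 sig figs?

0.8494

ω = 2πf = 11060 rad/s
X_L = ωL = 11.39 Ω
X_C = 1/(ωC) = 171.3 Ω
Branch 1 (R+jX_L): Z₁ = 15.00 + j11.39 Ω, |Z₁| = 18.83 Ω
Branch 2 (−jX_C): Z₂ = −j171.3 Ω
Parallel: Z = Z₁Z₂/(Z₁+Z₂), |Z| = 20.09 Ω, ∠Z = 31.85°
cos φ = cos(31.85°) = 0.8494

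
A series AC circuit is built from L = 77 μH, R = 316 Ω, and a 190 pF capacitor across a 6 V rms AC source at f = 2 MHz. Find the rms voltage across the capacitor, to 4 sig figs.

ω = 2πf = 1.257e+07 rad/s
X_L = ωL = 967.6 Ω
X_C = 1/(ωC) = 418.8 Ω
Net reactance X = X_L − X_C = 548.8 Ω
Z = 316.0 + j548.8 Ω
|Z| = √(316.0² + 548.8²) = 633.3 Ω
I = V/|Z| = 9.475 mA
V_C = I·|Z_C| = 0.009475 × 418.8 = 3.968 V

3.968 V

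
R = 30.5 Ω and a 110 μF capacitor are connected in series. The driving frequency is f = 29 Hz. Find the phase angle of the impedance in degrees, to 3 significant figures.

-58.6°

ω = 2πf = 182.2 rad/s
X_C = 1/(ωC) = 49.9 Ω
Z = 30.5 − j49.9 Ω
|Z| = √(30.5² + 49.9²) = 58.5 Ω
∠Z = arctan(-49.9/30.5) = -58.6°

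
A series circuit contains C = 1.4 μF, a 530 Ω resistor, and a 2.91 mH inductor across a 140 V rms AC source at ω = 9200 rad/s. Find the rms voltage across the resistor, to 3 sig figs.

X_L = ωL = 26.8 Ω
X_C = 1/(ωC) = 77.6 Ω
Net reactance X = X_L − X_C = -50.9 Ω
Z = 530 − j50.9 Ω
|Z| = √(530² + 50.9²) = 532 Ω
I = V/|Z| = 263 mA
V_R = I·|Z_R| = 0.263 × 530 = 139 V

139 V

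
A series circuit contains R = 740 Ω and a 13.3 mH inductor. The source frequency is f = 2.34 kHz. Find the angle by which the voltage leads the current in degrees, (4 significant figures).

14.80°

ω = 2πf = 14700 rad/s
X_L = ωL = 195.5 Ω
Z = 740.0 + j195.5 Ω
|Z| = √(740.0² + 195.5²) = 765.4 Ω
∠Z = arctan(195.5/740.0) = 14.80°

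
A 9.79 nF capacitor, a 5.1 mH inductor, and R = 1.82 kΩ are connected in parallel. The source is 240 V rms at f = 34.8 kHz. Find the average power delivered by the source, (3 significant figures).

ω = 2πf = 218700 rad/s
X_L = ωL = 1120 Ω
X_C = 1/(ωC) = 467 Ω
Parallel: admittances add. Y = 1/R + 1/(jωL) + jωC
Y = (0.000549 + j0.00124) S
|Y| = 0.00136 S → |Z| = 1/|Y| = 735 Ω, ∠Z = −∠Y = -66.2°
I = V/|Z| = 326 mA
P = VI cos φ = 240 × 0.326 × cos(-66.2°) = 31.6 W

31.6 W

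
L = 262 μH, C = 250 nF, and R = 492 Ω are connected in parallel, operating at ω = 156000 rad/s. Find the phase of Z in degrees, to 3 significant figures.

X_L = ωL = 40.9 Ω
X_C = 1/(ωC) = 25.6 Ω
Parallel: admittances add. Y = 1/R + 1/(jωL) + jωC
Y = (0.00203 + j0.0145) S
|Y| = 0.0147 S → |Z| = 1/|Y| = 68.1 Ω, ∠Z = −∠Y = -82.0°

-82.0°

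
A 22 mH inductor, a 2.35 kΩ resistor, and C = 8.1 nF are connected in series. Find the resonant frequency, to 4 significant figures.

11.92 kHz

ω₀ = 1/√(LC) = 1/√(0.022 × 8.1e-09) = 74910 rad/s
f₀ = ω₀/(2π) = 11.92 kHz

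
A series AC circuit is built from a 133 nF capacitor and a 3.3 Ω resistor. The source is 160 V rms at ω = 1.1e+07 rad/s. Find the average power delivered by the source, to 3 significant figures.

X_C = 1/(ωC) = 0.684 Ω
Z = 3.30 − j0.684 Ω
|Z| = √(3.30² + 0.684²) = 3.37 Ω
∠Z = arctan(-0.684/3.30) = -11.7°
I = V/|Z| = 47.5 A
P = VI cos φ = 160 × 47.5 × cos(-11.7°) = 7.44 kW

7.44 kW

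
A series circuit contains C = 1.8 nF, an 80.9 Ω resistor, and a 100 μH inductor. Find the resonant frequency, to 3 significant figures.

ω₀ = 1/√(LC) = 1/√(0.0001 × 1.8e-09) = 2.357e+06 rad/s
f₀ = ω₀/(2π) = 375 kHz

375 kHz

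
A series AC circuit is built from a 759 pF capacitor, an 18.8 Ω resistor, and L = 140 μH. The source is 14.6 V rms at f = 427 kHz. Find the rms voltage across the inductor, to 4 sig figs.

46.88 V

ω = 2πf = 2.683e+06 rad/s
X_L = ωL = 375.6 Ω
X_C = 1/(ωC) = 491.1 Ω
Net reactance X = X_L − X_C = -115.5 Ω
Z = 18.80 − j115.5 Ω
|Z| = √(18.80² + 115.5²) = 117.0 Ω
I = V/|Z| = 124.8 mA
V_L = I·|Z_L| = 0.1248 × 375.6 = 46.88 V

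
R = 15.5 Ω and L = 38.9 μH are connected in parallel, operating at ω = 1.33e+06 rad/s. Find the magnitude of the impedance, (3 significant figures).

X_L = ωL = 51.7 Ω
Parallel: admittances add. Y = 1/R + 1/(jωL)
Y = (0.0645 − j0.0193) S
|Y| = 0.0673 S → |Z| = 1/|Y| = 14.8 Ω, ∠Z = −∠Y = 16.7°

14.8 Ω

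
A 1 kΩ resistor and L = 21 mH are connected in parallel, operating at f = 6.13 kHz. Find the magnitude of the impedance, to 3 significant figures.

629 Ω

ω = 2πf = 38520 rad/s
X_L = ωL = 809 Ω
Parallel: admittances add. Y = 1/R + 1/(jωL)
Y = (0.00100 − j0.00124) S
|Y| = 0.00159 S → |Z| = 1/|Y| = 629 Ω, ∠Z = −∠Y = 51.0°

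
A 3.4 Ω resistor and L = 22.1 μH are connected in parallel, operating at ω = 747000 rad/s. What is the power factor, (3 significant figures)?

X_L = ωL = 16.5 Ω
Parallel: admittances add. Y = 1/R + 1/(jωL)
Y = (0.294 − j0.0606) S
|Y| = 0.300 S → |Z| = 1/|Y| = 3.33 Ω, ∠Z = −∠Y = 11.6°
cos φ = cos(11.6°) = 0.979

0.979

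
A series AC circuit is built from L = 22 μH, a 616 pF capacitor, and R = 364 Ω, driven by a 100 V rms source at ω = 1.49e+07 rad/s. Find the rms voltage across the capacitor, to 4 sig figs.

X_L = ωL = 327.8 Ω
X_C = 1/(ωC) = 109.0 Ω
Net reactance X = X_L − X_C = 218.8 Ω
Z = 364.0 + j218.8 Ω
|Z| = √(364.0² + 218.8²) = 424.7 Ω
I = V/|Z| = 235.4 mA
V_C = I·|Z_C| = 0.2354 × 109.0 = 25.65 V

25.65 V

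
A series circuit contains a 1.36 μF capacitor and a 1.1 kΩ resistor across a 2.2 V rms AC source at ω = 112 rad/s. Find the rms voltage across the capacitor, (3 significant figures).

X_C = 1/(ωC) = 6570 Ω
Z = 1100 − j6570 Ω
|Z| = √(1100² + 6570²) = 6660 Ω
I = V/|Z| = 330 μA
V_C = I·|Z_C| = 0.000330 × 6570 = 2.17 V

2.17 V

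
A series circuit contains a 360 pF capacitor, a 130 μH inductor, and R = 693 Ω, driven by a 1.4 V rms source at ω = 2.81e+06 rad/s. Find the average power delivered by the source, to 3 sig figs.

1.56 mW

X_L = ωL = 365 Ω
X_C = 1/(ωC) = 989 Ω
Net reactance X = X_L − X_C = -623 Ω
Z = 693 − j623 Ω
|Z| = √(693² + 623²) = 932 Ω
∠Z = arctan(-623/693) = -42.0°
I = V/|Z| = 1.50 mA
P = VI cos φ = 1.4 × 0.00150 × cos(-42.0°) = 1.56 mW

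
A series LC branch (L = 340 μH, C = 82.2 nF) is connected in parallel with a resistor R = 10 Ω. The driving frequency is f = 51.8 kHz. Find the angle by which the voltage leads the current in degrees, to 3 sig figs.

7.77°

ω = 2πf = 325500 rad/s
X_L = ωL = 111 Ω
X_C = 1/(ωC) = 37.4 Ω
Branch 1: Z₁ = R = 10.0 Ω
Branch 2 (series LC): Z₂ = j(X_L − X_C) = j73.3 Ω
Parallel: Z = Z₁Z₂/(Z₁+Z₂), |Z| = 9.91 Ω, ∠Z = 7.77°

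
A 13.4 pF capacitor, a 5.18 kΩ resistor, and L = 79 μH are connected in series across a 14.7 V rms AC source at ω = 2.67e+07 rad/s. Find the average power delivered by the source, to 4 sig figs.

X_L = ωL = 2109 Ω
X_C = 1/(ωC) = 2795 Ω
Net reactance X = X_L − X_C = -685.7 Ω
Z = 5180 − j685.7 Ω
|Z| = √(5180² + 685.7²) = 5225 Ω
∠Z = arctan(-685.7/5180) = -7.541°
I = V/|Z| = 2.813 mA
P = VI cos φ = 14.7 × 0.002813 × cos(-7.541°) = 41.00 mW

41.00 mW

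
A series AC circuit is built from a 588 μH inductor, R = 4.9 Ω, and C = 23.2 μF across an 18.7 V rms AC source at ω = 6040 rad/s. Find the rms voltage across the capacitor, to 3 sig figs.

X_L = ωL = 3.55 Ω
X_C = 1/(ωC) = 7.14 Ω
Net reactance X = X_L − X_C = -3.58 Ω
Z = 4.90 − j3.58 Ω
|Z| = √(4.90² + 3.58²) = 6.07 Ω
I = V/|Z| = 3.08 A
V_C = I·|Z_C| = 3.08 × 7.14 = 22.0 V

22.0 V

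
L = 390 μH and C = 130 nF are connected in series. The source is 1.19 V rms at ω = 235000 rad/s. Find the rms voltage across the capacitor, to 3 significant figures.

X_L = ωL = 91.6 Ω
X_C = 1/(ωC) = 32.7 Ω
Net reactance X = X_L − X_C = 58.9 Ω
Z = j58.9 Ω
|Z| = √(0² + 58.9²) = 58.9 Ω
I = V/|Z| = 20.2 mA
V_C = I·|Z_C| = 0.0202 × 32.7 = 0.661 V

0.661 V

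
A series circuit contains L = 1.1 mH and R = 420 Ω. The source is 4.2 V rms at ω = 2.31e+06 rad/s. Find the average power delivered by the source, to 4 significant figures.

X_L = ωL = 2541 Ω
Z = 420.0 + j2541 Ω
|Z| = √(420.0² + 2541²) = 2575 Ω
∠Z = arctan(2541/420.0) = 80.61°
I = V/|Z| = 1.631 mA
P = VI cos φ = 4.2 × 0.001631 × cos(80.61°) = 1.117 mW

1.117 mW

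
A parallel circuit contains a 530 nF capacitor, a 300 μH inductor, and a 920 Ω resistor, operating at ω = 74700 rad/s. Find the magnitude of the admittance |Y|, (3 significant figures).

X_L = ωL = 22.4 Ω
X_C = 1/(ωC) = 25.3 Ω
Parallel: admittances add. Y = 1/R + 1/(jωL) + jωC
Y = (0.00109 − j0.00503) S
|Y| = 0.00515 S → |Z| = 1/|Y| = 194 Ω, ∠Z = −∠Y = 77.8°

5.15 mS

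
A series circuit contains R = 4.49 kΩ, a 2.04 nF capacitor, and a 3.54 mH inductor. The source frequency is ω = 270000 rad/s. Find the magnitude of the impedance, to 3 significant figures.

4570 Ω

X_L = ωL = 956 Ω
X_C = 1/(ωC) = 1820 Ω
Net reactance X = X_L − X_C = -860 Ω
Z = 4490 − j860 Ω
|Z| = √(4490² + 860²) = 4570 Ω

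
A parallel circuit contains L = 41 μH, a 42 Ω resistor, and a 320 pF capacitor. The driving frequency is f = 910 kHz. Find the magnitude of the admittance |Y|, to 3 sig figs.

ω = 2πf = 5.718e+06 rad/s
X_L = ωL = 234 Ω
X_C = 1/(ωC) = 547 Ω
Parallel: admittances add. Y = 1/R + 1/(jωL) + jωC
Y = (0.0238 − j0.00244) S
|Y| = 0.0239 S → |Z| = 1/|Y| = 41.8 Ω, ∠Z = −∠Y = 5.84°

23.9 mS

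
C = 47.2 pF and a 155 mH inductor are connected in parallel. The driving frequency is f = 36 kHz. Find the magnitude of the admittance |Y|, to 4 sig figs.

ω = 2πf = 226200 rad/s
X_L = ωL = 35060 Ω
X_C = 1/(ωC) = 93660 Ω
Parallel: admittances add. Y = 1/(jωL) + jωC
Y = (0 − j1.785e-05) S
|Y| = 1.785e-05 S → |Z| = 1/|Y| = 56030 Ω, ∠Z = −∠Y = 90.00°

17.85 μS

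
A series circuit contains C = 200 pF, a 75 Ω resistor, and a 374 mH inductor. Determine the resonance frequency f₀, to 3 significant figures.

ω₀ = 1/√(LC) = 1/√(0.374 × 2e-10) = 115600 rad/s
f₀ = ω₀/(2π) = 18.4 kHz

18.4 kHz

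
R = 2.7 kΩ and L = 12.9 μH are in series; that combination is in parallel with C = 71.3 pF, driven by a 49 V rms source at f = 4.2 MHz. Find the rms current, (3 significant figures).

ω = 2πf = 2.639e+07 rad/s
X_L = ωL = 340 Ω
X_C = 1/(ωC) = 531 Ω
Branch 1 (R+jX_L): Z₁ = 2700 + j340 Ω, |Z₁| = 2720 Ω
Branch 2 (−jX_C): Z₂ = −j531 Ω
Parallel: Z = Z₁Z₂/(Z₁+Z₂), |Z| = 534 Ω, ∠Z = -78.8°
I = V/|Z| = 49/534 = 91.7 mA

91.7 mA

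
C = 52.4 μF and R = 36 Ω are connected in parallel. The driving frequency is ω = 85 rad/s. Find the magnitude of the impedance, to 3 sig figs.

X_C = 1/(ωC) = 225 Ω
Parallel: admittances add. Y = 1/R + jωC
Y = (0.0278 + j0.00445) S
|Y| = 0.0281 S → |Z| = 1/|Y| = 35.5 Ω, ∠Z = −∠Y = -9.11°

35.5 Ω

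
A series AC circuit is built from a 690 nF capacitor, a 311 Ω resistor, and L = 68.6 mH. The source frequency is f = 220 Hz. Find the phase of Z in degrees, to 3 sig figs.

-71.9°

ω = 2πf = 1382 rad/s
X_L = ωL = 94.8 Ω
X_C = 1/(ωC) = 1050 Ω
Net reactance X = X_L − X_C = -954 Ω
Z = 311 − j954 Ω
|Z| = √(311² + 954²) = 1000 Ω
∠Z = arctan(-954/311) = -71.9°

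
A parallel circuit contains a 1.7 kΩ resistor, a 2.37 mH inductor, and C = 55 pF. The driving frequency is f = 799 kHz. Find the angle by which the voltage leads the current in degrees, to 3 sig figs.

ω = 2πf = 5.02e+06 rad/s
X_L = ωL = 11900 Ω
X_C = 1/(ωC) = 3620 Ω
Parallel: admittances add. Y = 1/R + 1/(jωL) + jωC
Y = (0.000588 + j0.000192) S
|Y| = 0.000619 S → |Z| = 1/|Y| = 1620 Ω, ∠Z = −∠Y = -18.1°

-18.1°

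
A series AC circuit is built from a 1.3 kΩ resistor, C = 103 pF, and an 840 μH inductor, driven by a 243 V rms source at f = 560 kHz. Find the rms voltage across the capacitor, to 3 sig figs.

ω = 2πf = 3.519e+06 rad/s
X_L = ωL = 2960 Ω
X_C = 1/(ωC) = 2760 Ω
Net reactance X = X_L − X_C = 196 Ω
Z = 1300 + j196 Ω
|Z| = √(1300² + 196²) = 1310 Ω
I = V/|Z| = 185 mA
V_C = I·|Z_C| = 0.185 × 2760 = 510 V

510 V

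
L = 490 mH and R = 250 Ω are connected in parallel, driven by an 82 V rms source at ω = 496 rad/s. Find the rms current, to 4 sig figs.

X_L = ωL = 243.0 Ω
Parallel: admittances add. Y = 1/R + 1/(jωL)
Y = (0.004000 − j0.004115) S
|Y| = 0.005738 S → |Z| = 1/|Y| = 174.3 Ω, ∠Z = −∠Y = 45.81°
I = V/|Z| = 82/174.3 = 470.6 mA

470.6 mA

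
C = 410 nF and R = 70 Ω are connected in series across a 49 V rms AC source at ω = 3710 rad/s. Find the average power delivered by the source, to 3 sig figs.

385 mW

X_C = 1/(ωC) = 657 Ω
Z = 70.0 − j657 Ω
|Z| = √(70.0² + 657²) = 661 Ω
∠Z = arctan(-657/70.0) = -83.9°
I = V/|Z| = 74.1 mA
P = VI cos φ = 49 × 0.0741 × cos(-83.9°) = 385 mW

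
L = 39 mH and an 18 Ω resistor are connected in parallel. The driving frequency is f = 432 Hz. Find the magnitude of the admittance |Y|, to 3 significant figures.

56.4 mS

ω = 2πf = 2714 rad/s
X_L = ωL = 106 Ω
Parallel: admittances add. Y = 1/R + 1/(jωL)
Y = (0.0556 − j0.00945) S
|Y| = 0.0564 S → |Z| = 1/|Y| = 17.7 Ω, ∠Z = −∠Y = 9.65°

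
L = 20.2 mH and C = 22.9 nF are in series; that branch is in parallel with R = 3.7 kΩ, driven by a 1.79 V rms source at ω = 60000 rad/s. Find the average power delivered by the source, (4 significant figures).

X_L = ωL = 1212 Ω
X_C = 1/(ωC) = 727.8 Ω
Branch 1: Z₁ = R = 3700 Ω
Branch 2 (series LC): Z₂ = j(X_L − X_C) = j484.2 Ω
Parallel: Z = Z₁Z₂/(Z₁+Z₂), |Z| = 480.1 Ω, ∠Z = 82.54°
I = V/|Z| = 3.728 mA
P = VI cos φ = 1.79 × 0.003728 × cos(82.54°) = 866.0 μW

866.0 μW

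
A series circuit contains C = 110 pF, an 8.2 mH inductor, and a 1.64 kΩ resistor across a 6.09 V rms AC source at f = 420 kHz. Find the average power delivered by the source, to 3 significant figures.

ω = 2πf = 2.639e+06 rad/s
X_L = ωL = 21600 Ω
X_C = 1/(ωC) = 3440 Ω
Net reactance X = X_L − X_C = 18200 Ω
Z = 1640 + j18200 Ω
|Z| = √(1640² + 18200²) = 18300 Ω
∠Z = arctan(18200/1640) = 84.8°
I = V/|Z| = 333 μA
P = VI cos φ = 6.09 × 0.000333 × cos(84.8°) = 182 μW

182 μW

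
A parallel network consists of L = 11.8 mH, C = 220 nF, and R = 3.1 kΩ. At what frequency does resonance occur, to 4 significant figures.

3.124 kHz

ω₀ = 1/√(LC) = 1/√(0.0118 × 2.2e-07) = 19630 rad/s
f₀ = ω₀/(2π) = 3.124 kHz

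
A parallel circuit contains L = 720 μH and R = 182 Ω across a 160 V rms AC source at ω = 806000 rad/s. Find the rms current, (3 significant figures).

X_L = ωL = 580 Ω
Parallel: admittances add. Y = 1/R + 1/(jωL)
Y = (0.00549 − j0.00172) S
|Y| = 0.00576 S → |Z| = 1/|Y| = 174 Ω, ∠Z = −∠Y = 17.4°
I = V/|Z| = 160/174 = 921 mA

921 mA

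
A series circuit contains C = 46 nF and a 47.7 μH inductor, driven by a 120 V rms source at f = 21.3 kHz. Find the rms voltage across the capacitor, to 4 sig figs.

ω = 2πf = 133800 rad/s
X_L = ωL = 6.384 Ω
X_C = 1/(ωC) = 162.4 Ω
Net reactance X = X_L − X_C = -156.1 Ω
Z = − j156.1 Ω
|Z| = √(0² + 156.1²) = 156.1 Ω
I = V/|Z| = 769.0 mA
V_C = I·|Z_C| = 0.7690 × 162.4 = 124.9 V

124.9 V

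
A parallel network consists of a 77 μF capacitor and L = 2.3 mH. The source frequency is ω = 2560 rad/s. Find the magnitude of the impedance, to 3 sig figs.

36.7 Ω

X_L = ωL = 5.89 Ω
X_C = 1/(ωC) = 5.07 Ω
Parallel: admittances add. Y = 1/(jωL) + jωC
Y = (0 + j0.0273) S
|Y| = 0.0273 S → |Z| = 1/|Y| = 36.7 Ω, ∠Z = −∠Y = -90.0°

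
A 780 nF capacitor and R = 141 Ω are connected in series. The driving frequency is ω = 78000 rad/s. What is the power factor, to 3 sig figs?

0.993

X_C = 1/(ωC) = 16.4 Ω
Z = 141 − j16.4 Ω
|Z| = √(141² + 16.4²) = 142 Ω
∠Z = arctan(-16.4/141) = -6.65°
cos φ = cos(-6.65°) = 0.993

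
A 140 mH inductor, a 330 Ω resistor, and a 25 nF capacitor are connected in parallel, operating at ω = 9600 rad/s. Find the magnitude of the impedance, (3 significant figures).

326 Ω

X_L = ωL = 1340 Ω
X_C = 1/(ωC) = 4170 Ω
Parallel: admittances add. Y = 1/R + 1/(jωL) + jωC
Y = (0.00303 − j0.000504) S
|Y| = 0.00307 S → |Z| = 1/|Y| = 326 Ω, ∠Z = −∠Y = 9.44°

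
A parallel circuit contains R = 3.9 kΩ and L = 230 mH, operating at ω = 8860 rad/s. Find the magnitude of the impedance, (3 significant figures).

X_L = ωL = 2040 Ω
Parallel: admittances add. Y = 1/R + 1/(jωL)
Y = (0.000256 − j0.000491) S
|Y| = 0.000554 S → |Z| = 1/|Y| = 1810 Ω, ∠Z = −∠Y = 62.4°

1810 Ω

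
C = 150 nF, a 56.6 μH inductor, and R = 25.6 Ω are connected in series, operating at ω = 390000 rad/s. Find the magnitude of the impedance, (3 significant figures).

26.1 Ω

X_L = ωL = 22.1 Ω
X_C = 1/(ωC) = 17.1 Ω
Net reactance X = X_L − X_C = 4.98 Ω
Z = 25.6 + j4.98 Ω
|Z| = √(25.6² + 4.98²) = 26.1 Ω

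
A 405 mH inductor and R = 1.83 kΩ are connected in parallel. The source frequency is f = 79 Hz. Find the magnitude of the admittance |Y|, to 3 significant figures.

ω = 2πf = 496.4 rad/s
X_L = ωL = 201 Ω
Parallel: admittances add. Y = 1/R + 1/(jωL)
Y = (0.000546 − j0.00497) S
|Y| = 0.00500 S → |Z| = 1/|Y| = 200 Ω, ∠Z = −∠Y = 83.7°

5.00 mS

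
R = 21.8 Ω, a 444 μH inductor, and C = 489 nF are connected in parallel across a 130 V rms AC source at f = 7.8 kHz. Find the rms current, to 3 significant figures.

ω = 2πf = 49010 rad/s
X_L = ωL = 21.8 Ω
X_C = 1/(ωC) = 41.7 Ω
Parallel: admittances add. Y = 1/R + 1/(jωL) + jωC
Y = (0.0459 − j0.0220) S
|Y| = 0.0509 S → |Z| = 1/|Y| = 19.7 Ω, ∠Z = −∠Y = 25.6°
I = V/|Z| = 130/19.7 = 6.61 A

6.61 A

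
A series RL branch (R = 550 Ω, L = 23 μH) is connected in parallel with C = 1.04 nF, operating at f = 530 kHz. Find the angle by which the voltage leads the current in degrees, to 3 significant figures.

ω = 2πf = 3.33e+06 rad/s
X_L = ωL = 76.6 Ω
X_C = 1/(ωC) = 289 Ω
Branch 1 (R+jX_L): Z₁ = 550 + j76.6 Ω, |Z₁| = 555 Ω
Branch 2 (−jX_C): Z₂ = −j289 Ω
Parallel: Z = Z₁Z₂/(Z₁+Z₂), |Z| = 272 Ω, ∠Z = -61.0°

-61.0°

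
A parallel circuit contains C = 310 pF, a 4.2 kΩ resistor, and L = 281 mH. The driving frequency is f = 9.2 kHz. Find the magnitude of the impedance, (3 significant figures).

4130 Ω

ω = 2πf = 57810 rad/s
X_L = ωL = 16200 Ω
X_C = 1/(ωC) = 55800 Ω
Parallel: admittances add. Y = 1/R + 1/(jωL) + jωC
Y = (0.000238 − j4.36e-05) S
|Y| = 0.000242 S → |Z| = 1/|Y| = 4130 Ω, ∠Z = −∠Y = 10.4°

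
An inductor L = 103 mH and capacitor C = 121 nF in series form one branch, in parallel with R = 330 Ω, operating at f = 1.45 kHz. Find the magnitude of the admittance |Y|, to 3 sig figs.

32.1 mS

ω = 2πf = 9111 rad/s
X_L = ωL = 938 Ω
X_C = 1/(ωC) = 907 Ω
Branch 1: Z₁ = R = 330 Ω
Branch 2 (series LC): Z₂ = j(X_L − X_C) = j31.3 Ω
Parallel: Z = Z₁Z₂/(Z₁+Z₂), |Z| = 31.1 Ω, ∠Z = 84.6°
|Y| = 1/|Z| = 32.1 mS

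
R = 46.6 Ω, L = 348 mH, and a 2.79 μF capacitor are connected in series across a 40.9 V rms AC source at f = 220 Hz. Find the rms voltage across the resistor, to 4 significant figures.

ω = 2πf = 1382 rad/s
X_L = ωL = 481.0 Ω
X_C = 1/(ωC) = 259.3 Ω
Net reactance X = X_L − X_C = 221.7 Ω
Z = 46.60 + j221.7 Ω
|Z| = √(46.60² + 221.7²) = 226.6 Ω
I = V/|Z| = 180.5 mA
V_R = I·|Z_R| = 0.1805 × 46.60 = 8.411 V

8.411 V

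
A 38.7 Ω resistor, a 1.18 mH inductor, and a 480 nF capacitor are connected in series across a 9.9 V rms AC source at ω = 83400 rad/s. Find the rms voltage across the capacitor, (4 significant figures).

X_L = ωL = 98.41 Ω
X_C = 1/(ωC) = 24.98 Ω
Net reactance X = X_L − X_C = 73.43 Ω
Z = 38.70 + j73.43 Ω
|Z| = √(38.70² + 73.43²) = 83.01 Ω
I = V/|Z| = 119.3 mA
V_C = I·|Z_C| = 0.1193 × 24.98 = 2.979 V

2.979 V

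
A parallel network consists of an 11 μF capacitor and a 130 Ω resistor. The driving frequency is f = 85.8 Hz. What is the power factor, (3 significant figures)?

0.792

ω = 2πf = 539.1 rad/s
X_C = 1/(ωC) = 169 Ω
Parallel: admittances add. Y = 1/R + jωC
Y = (0.00769 + j0.00593) S
|Y| = 0.00971 S → |Z| = 1/|Y| = 103 Ω, ∠Z = −∠Y = -37.6°
cos φ = cos(-37.6°) = 0.792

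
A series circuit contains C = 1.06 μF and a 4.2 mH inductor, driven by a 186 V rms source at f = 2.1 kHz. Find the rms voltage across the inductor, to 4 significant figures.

ω = 2πf = 13190 rad/s
X_L = ωL = 55.42 Ω
X_C = 1/(ωC) = 71.50 Ω
Net reactance X = X_L − X_C = -16.08 Ω
Z = − j16.08 Ω
|Z| = √(0² + 16.08²) = 16.08 Ω
I = V/|Z| = 11.57 A
V_L = I·|Z_L| = 11.57 × 55.42 = 641.0 V

641.0 V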